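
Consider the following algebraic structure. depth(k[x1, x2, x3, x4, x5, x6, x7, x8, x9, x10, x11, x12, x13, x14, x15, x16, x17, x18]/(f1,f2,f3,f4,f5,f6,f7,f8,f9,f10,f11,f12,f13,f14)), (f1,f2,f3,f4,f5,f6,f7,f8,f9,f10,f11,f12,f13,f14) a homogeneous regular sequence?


depth(R)=18
depth(R/I)=18-14=4


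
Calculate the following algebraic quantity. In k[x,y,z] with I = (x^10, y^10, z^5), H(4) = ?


Need i<10, j<10, k<5 with i+j+k=4.
For each i, j ranges over max(0,4-i-4)..min(9,4-i):
  i=0: j in [0,4] -> 5
  i=1: j in [0,3] -> 4
  i=2: j in [0,2] -> 3
  i=3: j in [0,1] -> 2
  i=4: j in [0,0] -> 1
H(4) = 5+4+3+2+1 = 15


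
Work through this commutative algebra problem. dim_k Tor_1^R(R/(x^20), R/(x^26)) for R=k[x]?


Tor_1(R/I,R/J)=(I cap J)/IJ=(x^26)/(x^46)
dim=46-26=min(20,26)=20


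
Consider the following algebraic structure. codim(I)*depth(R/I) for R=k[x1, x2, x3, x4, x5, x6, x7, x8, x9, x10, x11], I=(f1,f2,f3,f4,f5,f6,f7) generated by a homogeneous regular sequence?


codim=7, depth=dim(R/I)=11-7=4
Product=7*4=28


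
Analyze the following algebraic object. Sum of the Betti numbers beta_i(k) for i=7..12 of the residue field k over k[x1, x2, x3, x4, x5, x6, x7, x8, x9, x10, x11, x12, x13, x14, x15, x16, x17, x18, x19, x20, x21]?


Koszul resolution: beta_i(k)=C(n,i), n=21
C(21,7)=116280, C(21,8)=203490, C(21,9)=293930, C(21,10)=352716, C(21,11)=352716, C(21,12)=293930
Sum=1613062


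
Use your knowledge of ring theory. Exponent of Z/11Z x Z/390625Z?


Exponent = lcm of the cyclic orders; pairwise coprime => product.
11^1*5^8=11*390625=4296875


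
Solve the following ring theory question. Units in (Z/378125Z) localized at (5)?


Local ring = Z/3125Z.
phi(3125) = 5^4*(5-1) = 2500


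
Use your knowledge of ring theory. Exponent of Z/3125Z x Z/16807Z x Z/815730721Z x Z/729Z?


Exponent = lcm of the cyclic orders; pairwise coprime => product.
5^5*7^5*13^8*3^6=3125*16807*815730721*729=31233062375313946875


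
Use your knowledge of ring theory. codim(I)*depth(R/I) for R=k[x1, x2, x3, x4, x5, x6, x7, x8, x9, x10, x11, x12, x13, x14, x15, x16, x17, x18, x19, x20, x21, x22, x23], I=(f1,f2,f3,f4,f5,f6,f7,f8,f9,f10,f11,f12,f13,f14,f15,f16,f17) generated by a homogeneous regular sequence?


codim=17, depth=dim(R/I)=23-17=6
Product=17*6=102


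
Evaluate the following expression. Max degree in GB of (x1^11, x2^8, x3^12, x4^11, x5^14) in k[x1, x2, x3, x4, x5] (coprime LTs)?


Pure powers, coprime LTs => already GB.
Degrees: 11, 8, 12, 11, 14
Max=14


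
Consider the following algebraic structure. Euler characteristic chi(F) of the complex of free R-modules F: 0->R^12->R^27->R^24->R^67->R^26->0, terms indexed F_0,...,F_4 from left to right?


chi = sum (-1)^i * rank:
(-1)^0*12=12
(-1)^1*27=-27
(-1)^2*24=24
(-1)^3*67=-67
(-1)^4*26=26
chi=-32


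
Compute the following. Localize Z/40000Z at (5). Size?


5-primary part: 40000=5^4*64
Size=5^4=625


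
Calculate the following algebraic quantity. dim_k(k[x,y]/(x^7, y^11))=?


Basis: x^i*y^j, i<7, j<11
7*11=77


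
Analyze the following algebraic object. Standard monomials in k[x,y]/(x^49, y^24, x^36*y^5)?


k[x,y]/I, I = (x^49, y^24, x^36*y^5)
Rect: 49x24=1176. Corner: (49-36)x(24-5)=247.
dim = 1176-247 = 929


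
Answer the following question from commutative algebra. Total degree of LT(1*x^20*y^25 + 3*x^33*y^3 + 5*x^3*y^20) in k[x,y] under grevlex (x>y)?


LT: 1*x^20*y^25
deg_x=20, deg_y=25
Total=20+25=45


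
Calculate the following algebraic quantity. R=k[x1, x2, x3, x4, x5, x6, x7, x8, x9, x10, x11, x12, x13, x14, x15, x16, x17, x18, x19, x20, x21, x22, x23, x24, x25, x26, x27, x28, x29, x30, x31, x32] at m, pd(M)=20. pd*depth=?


pd+depth=32
depth=32-20=12
pd*depth=20*12=240


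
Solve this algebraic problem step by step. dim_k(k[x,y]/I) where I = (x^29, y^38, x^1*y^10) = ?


k[x,y]/I, I = (x^29, y^38, x^1*y^10)
Rect: 29x38=1102. Corner: (29-1)x(38-10)=784.
dim = 1102-784 = 318


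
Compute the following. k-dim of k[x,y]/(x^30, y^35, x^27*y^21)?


k[x,y]/I, I = (x^30, y^35, x^27*y^21)
Rect: 30x35=1050. Corner: (30-27)x(35-21)=42.
dim = 1050-42 = 1008


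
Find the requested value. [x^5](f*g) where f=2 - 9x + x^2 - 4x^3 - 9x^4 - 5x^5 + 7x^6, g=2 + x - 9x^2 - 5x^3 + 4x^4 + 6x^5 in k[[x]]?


[x^5] = sum a_i*b_j, i+j=5
  2*6=12
  -9*4=-36
  1*-5=-5
  -4*-9=36
  -9*1=-9
  -5*2=-10
Sum=-12


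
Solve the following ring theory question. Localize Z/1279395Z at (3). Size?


3-primary part: 1279395=3^9*65
Size=3^9=19683


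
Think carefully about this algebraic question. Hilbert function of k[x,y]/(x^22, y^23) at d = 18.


k[x,y], I = (x^22, y^23), d = 18
Need i < 22 and d-i < 23.
Range: 0 <= i <= 18.
H(18) = 19


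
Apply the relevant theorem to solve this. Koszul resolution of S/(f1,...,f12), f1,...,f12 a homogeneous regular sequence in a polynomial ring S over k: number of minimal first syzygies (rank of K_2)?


Regular sequence => Koszul complex is the minimal free resolution.
Syz_1 minimally generated by Koszul relations f_i*e_j - f_j*e_i (i<j): mu(Syz_1) = beta_2 = C(m,2) = m(m-1)/2
m=12
12*11/2 = 66


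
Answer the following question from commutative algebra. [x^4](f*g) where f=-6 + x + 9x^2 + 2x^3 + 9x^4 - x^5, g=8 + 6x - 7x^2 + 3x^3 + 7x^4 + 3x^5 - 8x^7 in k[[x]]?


[x^4] = sum a_i*b_j, i+j=4
  -6*7=-42
  1*3=3
  9*-7=-63
  2*6=12
  9*8=72
Sum=-18


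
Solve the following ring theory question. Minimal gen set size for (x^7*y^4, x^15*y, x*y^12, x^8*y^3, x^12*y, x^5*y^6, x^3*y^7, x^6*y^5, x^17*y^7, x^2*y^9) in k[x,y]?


Remove redundant (divisible by others).
x^15*y redundant.
x^17*y^7 redundant.
Min: x^12*y, x^8*y^3, x^7*y^4, x^6*y^5, x^5*y^6, x^3*y^7, x^2*y^9, x*y^12
Count=8


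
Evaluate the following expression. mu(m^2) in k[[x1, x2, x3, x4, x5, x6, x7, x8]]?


C(n+d-1,d)=C(9,2)=36


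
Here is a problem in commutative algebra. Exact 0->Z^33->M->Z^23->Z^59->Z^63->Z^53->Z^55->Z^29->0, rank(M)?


Alt sum=0:
(-1)^0*33 + (-1)^1*? + (-1)^2*23 + (-1)^3*59 + (-1)^4*63 + (-1)^5*53 + (-1)^6*55 + (-1)^7*29=0
rank(M)=33


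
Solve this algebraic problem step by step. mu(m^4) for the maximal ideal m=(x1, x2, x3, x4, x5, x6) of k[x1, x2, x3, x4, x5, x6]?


Graded Nakayama: mu(m^d) = dim_k (m^d/m^(d+1)) = #degree-4 monomials in 6 vars
C(n+d-1,d)=C(9,4)=126


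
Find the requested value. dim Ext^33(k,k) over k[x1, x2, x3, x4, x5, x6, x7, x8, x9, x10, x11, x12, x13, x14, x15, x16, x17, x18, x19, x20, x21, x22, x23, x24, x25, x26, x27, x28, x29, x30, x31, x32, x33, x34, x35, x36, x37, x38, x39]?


C(n,i)=C(39,33)=3262623


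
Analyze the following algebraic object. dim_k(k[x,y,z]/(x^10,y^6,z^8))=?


Basis: x^iy^jz^k, i<10,j<6,k<8
10*6*8=480


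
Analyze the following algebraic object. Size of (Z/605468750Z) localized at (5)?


5-primary part: 605468750=5^10*62
Size=5^10=9765625


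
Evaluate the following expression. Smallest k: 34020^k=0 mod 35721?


34020^k mod 35721:
k=1: 34020
k=2: 0
First zero at k = 2


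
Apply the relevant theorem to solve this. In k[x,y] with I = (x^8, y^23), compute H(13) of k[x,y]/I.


k[x,y], I = (x^8, y^23), d = 13
Need i < 8 and d-i < 23.
Range: 0 <= i <= 7.
H(13) = 8


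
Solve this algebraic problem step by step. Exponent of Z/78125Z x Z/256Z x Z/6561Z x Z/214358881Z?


Exponent = lcm of the cyclic orders; pairwise coprime => product.
5^7*2^8*3^8*11^8=78125*256*6561*214358881=28128172364820000000


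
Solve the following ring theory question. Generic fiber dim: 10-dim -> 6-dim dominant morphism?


dim(fiber)=dim(X)-dim(Y)=10-6=4


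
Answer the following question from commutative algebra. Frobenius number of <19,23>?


gcd(19,23)=1 => F=ab-a-b=19*23-19-23=437-42=395


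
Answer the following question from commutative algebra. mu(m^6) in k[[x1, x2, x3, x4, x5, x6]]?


C(n+d-1,d)=C(11,6)=462


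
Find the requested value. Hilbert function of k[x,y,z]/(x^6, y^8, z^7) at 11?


Need i<6, j<8, k<7 with i+j+k=11.
For each i, j ranges over max(0,11-i-6)..min(7,11-i):
  i=0: j in [5,7] -> 3
  i=1: j in [4,7] -> 4
  i=2: j in [3,7] -> 5
  i=3: j in [2,7] -> 6
  i=4: j in [1,7] -> 7
  i=5: j in [0,6] -> 7
H(11) = 3+4+5+6+7+7 = 32


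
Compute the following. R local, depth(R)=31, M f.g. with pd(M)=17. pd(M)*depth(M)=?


pd+depth=31
depth=31-17=14
pd*depth=17*14=238


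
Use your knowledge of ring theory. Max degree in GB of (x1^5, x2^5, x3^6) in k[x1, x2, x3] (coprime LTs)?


Pure powers, coprime LTs => already GB.
Degrees: 5, 5, 6
Max=6


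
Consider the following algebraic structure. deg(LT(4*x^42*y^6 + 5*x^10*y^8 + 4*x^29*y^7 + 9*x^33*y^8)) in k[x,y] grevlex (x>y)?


LT: 4*x^42*y^6
deg_x=42, deg_y=6
Total=42+6=48


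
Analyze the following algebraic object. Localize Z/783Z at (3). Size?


3-primary part: 783=3^3*29
Size=3^3=27


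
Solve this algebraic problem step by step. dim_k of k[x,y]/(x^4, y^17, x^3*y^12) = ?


k[x,y]/I, I = (x^4, y^17, x^3*y^12)
Rect: 4x17=68. Corner: (4-3)x(17-12)=5.
dim = 68-5 = 63


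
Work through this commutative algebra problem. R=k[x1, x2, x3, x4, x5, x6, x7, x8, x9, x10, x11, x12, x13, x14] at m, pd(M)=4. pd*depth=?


pd+depth=14
depth=14-4=10
pd*depth=4*10=40


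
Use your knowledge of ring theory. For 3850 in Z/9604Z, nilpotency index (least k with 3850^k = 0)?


3850^k mod 9604:
k=1: 3850
k=2: 3528
k=3: 2744
k=4: 0
First zero at k = 4


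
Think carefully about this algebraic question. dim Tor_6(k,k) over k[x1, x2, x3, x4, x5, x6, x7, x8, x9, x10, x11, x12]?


Koszul: C(n,i)=C(12,6)=924


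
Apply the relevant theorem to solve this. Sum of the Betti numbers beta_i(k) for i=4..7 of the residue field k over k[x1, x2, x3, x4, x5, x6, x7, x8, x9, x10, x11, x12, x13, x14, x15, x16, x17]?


Koszul resolution: beta_i(k)=C(n,i), n=17
C(17,4)=2380, C(17,5)=6188, C(17,6)=12376, C(17,7)=19448
Sum=40392


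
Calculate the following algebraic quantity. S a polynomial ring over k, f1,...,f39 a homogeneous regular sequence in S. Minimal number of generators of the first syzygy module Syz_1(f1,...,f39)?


Regular sequence => Koszul complex is the minimal free resolution.
Syz_1 minimally generated by Koszul relations f_i*e_j - f_j*e_i (i<j): mu(Syz_1) = beta_2 = C(m,2) = m(m-1)/2
m=39
39*38/2 = 741


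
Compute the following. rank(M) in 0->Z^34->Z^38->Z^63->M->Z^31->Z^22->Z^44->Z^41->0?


Alt sum=0:
(-1)^0*34 + (-1)^1*38 + (-1)^2*63 + (-1)^3*? + (-1)^4*31 + (-1)^5*22 + (-1)^6*44 + (-1)^7*41=0
rank(M)=71


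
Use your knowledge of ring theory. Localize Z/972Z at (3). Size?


3-primary part: 972=3^5*4
Size=3^5=243


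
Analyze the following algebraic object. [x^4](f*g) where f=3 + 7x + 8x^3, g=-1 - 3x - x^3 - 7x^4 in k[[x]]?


[x^4] = sum a_i*b_j, i+j=4
  3*-7=-21
  7*-1=-7
  8*-3=-24
Sum=-52


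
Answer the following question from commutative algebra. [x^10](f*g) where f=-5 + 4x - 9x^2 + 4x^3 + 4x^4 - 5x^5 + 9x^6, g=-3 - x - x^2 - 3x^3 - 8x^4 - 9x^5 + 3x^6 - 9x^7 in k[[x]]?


[x^10] = sum a_i*b_j, i+j=10
  4*-9=-36
  4*3=12
  -5*-9=45
  9*-8=-72
Sum=-51


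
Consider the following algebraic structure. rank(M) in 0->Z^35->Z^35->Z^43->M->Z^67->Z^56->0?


Alt sum=0:
(-1)^0*35 + (-1)^1*35 + (-1)^2*43 + (-1)^3*? + (-1)^4*67 + (-1)^5*56=0
rank(M)=54


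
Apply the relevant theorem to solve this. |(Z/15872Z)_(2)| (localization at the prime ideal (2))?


2-primary part: 15872=2^9*31
Size=2^9=512


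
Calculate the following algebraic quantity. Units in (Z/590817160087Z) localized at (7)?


Local ring = Z/40353607Z.
phi(40353607) = 7^8*(7-1) = 34588806


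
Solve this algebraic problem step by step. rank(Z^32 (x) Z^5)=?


rank(M(x)N) = rank(M)*rank(N)
32*5 = 160


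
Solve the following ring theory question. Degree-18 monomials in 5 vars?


C(d+n-1,n-1)=C(22,4)=7315


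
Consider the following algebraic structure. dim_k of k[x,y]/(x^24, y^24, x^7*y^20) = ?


k[x,y]/I, I = (x^24, y^24, x^7*y^20)
Rect: 24x24=576. Corner: (24-7)x(24-20)=68.
dim = 576-68 = 508


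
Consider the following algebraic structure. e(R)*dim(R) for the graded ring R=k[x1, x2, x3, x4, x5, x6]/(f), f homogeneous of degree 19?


e(R)=deg(f)=19, dim(R)=6-1=5
e*dim=19*5=95


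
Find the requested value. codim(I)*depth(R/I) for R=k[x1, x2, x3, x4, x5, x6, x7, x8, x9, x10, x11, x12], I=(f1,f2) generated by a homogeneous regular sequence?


codim=2, depth=dim(R/I)=12-2=10
Product=2*10=20


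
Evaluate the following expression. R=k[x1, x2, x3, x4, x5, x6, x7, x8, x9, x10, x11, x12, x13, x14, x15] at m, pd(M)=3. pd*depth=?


pd+depth=15
depth=15-3=12
pd*depth=3*12=36


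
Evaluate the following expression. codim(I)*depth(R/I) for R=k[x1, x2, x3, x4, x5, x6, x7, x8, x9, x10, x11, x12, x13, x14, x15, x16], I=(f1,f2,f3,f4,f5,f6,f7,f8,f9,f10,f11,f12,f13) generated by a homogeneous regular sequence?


codim=13, depth=dim(R/I)=16-13=3
Product=13*3=39


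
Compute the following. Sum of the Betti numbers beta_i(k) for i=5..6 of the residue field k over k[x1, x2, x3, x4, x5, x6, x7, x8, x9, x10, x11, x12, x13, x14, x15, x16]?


Koszul resolution: beta_i(k)=C(n,i), n=16
C(16,5)=4368, C(16,6)=8008
Sum=12376


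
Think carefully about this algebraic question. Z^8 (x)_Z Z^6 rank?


rank(M(x)N) = rank(M)*rank(N)
8*6 = 48


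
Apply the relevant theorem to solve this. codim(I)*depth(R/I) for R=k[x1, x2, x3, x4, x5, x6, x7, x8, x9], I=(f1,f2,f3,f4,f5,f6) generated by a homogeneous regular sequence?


codim=6, depth=dim(R/I)=9-6=3
Product=6*3=18


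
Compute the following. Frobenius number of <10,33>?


gcd(10,33)=1 => F=ab-a-b=10*33-10-33=330-43=287


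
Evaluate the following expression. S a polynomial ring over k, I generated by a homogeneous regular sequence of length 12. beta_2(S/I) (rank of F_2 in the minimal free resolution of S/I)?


Regular sequence => Koszul complex is the minimal free resolution.
Syz_1 minimally generated by Koszul relations f_i*e_j - f_j*e_i (i<j): mu(Syz_1) = beta_2 = C(m,2) = m(m-1)/2
m=12
12*11/2 = 66


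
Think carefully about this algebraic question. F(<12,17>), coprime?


gcd(12,17)=1 => F=ab-a-b=12*17-12-17=204-29=175


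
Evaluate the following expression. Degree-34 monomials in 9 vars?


C(d+n-1,n-1)=C(42,8)=118030185


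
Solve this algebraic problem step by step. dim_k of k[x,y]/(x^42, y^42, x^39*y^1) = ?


k[x,y]/I, I = (x^42, y^42, x^39*y^1)
Rect: 42x42=1764. Corner: (42-39)x(42-1)=123.
dim = 1764-123 = 1641


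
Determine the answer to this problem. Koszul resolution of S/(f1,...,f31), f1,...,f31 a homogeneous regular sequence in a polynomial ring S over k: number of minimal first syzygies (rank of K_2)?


Regular sequence => Koszul complex is the minimal free resolution.
Syz_1 minimally generated by Koszul relations f_i*e_j - f_j*e_i (i<j): mu(Syz_1) = beta_2 = C(m,2) = m(m-1)/2
m=31
31*30/2 = 465


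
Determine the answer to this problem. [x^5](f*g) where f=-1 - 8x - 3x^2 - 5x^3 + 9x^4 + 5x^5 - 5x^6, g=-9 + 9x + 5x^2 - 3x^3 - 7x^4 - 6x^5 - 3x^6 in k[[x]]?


[x^5] = sum a_i*b_j, i+j=5
  -1*-6=6
  -8*-7=56
  -3*-3=9
  -5*5=-25
  9*9=81
  5*-9=-45
Sum=82


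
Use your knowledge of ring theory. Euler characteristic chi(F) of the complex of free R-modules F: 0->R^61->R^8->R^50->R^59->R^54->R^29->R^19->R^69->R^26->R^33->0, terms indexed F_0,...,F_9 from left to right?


chi = sum (-1)^i * rank:
(-1)^0*61=61
(-1)^1*8=-8
(-1)^2*50=50
(-1)^3*59=-59
(-1)^4*54=54
(-1)^5*29=-29
(-1)^6*19=19
(-1)^7*69=-69
(-1)^8*26=26
(-1)^9*33=-33
chi=12


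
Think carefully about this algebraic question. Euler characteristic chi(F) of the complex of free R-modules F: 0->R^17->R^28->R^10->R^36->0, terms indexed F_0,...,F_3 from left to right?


chi = sum (-1)^i * rank:
(-1)^0*17=17
(-1)^1*28=-28
(-1)^2*10=10
(-1)^3*36=-36
chi=-37


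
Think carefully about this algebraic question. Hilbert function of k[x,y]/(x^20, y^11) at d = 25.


k[x,y], I = (x^20, y^11), d = 25
Need i < 20 and d-i < 11.
Range: 15 <= i <= 19.
H(25) = 5


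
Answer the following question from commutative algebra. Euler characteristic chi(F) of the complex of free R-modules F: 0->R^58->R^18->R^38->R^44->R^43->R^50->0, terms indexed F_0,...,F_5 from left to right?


chi = sum (-1)^i * rank:
(-1)^0*58=58
(-1)^1*18=-18
(-1)^2*38=38
(-1)^3*44=-44
(-1)^4*43=43
(-1)^5*50=-50
chi=27


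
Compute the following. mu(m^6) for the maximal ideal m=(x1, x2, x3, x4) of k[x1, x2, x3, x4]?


Graded Nakayama: mu(m^d) = dim_k (m^d/m^(d+1)) = #degree-6 monomials in 4 vars
C(n+d-1,d)=C(9,6)=84


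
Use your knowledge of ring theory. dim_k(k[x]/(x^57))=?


Basis: 1,x,...,x^56
dim=57


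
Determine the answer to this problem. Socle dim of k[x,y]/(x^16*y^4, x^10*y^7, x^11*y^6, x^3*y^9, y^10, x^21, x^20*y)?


Socle = ann(m) = span of standard monomials u with x*u, y*u in I (staircase corners).
Minimal generators: x^21, x^20*y, x^16*y^4, x^11*y^6, x^10*y^7, x^3*y^9, y^10
Corners: x^2y^9, x^9y^8, x^10y^6, x^15y^5, x^19y^3, x^20
Socle dim=6


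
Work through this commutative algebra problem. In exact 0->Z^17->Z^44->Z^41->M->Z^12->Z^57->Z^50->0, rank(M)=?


Alt sum=0:
(-1)^0*17 + (-1)^1*44 + (-1)^2*41 + (-1)^3*? + (-1)^4*12 + (-1)^5*57 + (-1)^6*50=0
rank(M)=19


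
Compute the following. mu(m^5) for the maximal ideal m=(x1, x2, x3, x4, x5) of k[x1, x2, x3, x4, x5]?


Graded Nakayama: mu(m^d) = dim_k (m^d/m^(d+1)) = #degree-5 monomials in 5 vars
C(n+d-1,d)=C(9,5)=126


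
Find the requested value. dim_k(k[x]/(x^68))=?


Basis: 1,x,...,x^67
dim=68


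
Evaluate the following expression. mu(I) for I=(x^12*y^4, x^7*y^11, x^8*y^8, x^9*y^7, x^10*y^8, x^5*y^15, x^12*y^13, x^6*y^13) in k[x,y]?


Remove redundant (divisible by others).
x^12*y^13 redundant.
x^10*y^8 redundant.
Min: x^12*y^4, x^9*y^7, x^8*y^8, x^7*y^11, x^6*y^13, x^5*y^15
Count=6


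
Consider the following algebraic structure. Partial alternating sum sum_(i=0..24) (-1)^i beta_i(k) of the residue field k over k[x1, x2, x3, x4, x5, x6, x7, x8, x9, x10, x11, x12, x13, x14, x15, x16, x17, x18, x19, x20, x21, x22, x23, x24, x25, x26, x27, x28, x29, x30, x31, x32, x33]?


Koszul resolution: beta_i(k)=C(n,i), n=33
sum_(i=0..p) (-1)^i C(n,i) = (-1)^p C(n-1,p)
(-1)^24*C(32,24) = (-1)^24*10518300 = 10518300


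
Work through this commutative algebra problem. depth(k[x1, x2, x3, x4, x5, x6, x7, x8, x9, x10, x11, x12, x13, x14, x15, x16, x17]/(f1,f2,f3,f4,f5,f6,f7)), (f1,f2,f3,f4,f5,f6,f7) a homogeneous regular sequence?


depth(R)=17
depth(R/I)=17-7=10


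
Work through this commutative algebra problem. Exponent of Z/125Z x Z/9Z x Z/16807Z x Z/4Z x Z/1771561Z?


Exponent = lcm of the cyclic orders; pairwise coprime => product.
5^3*3^2*7^5*2^2*11^6=125*9*16807*4*1771561=133985815771500


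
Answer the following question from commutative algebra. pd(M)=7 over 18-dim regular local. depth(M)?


pd+depth=depth(R)=18
depth=18-7=11


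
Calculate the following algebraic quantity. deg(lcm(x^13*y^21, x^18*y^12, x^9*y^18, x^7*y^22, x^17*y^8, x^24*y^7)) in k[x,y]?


lcm = componentwise max:
x: max(13,18,9,7,17,24)=24
y: max(21,12,18,22,8,7)=22
Total=24+22=46


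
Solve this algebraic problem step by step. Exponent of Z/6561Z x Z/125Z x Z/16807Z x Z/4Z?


Exponent = lcm of the cyclic orders; pairwise coprime => product.
3^8*5^3*7^5*2^2=6561*125*16807*4=55135363500


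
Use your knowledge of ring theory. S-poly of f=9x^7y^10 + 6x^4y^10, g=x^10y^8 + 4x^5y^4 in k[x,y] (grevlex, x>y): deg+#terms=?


LT(f)=9x^7y^10, LT(g)=x^10y^8
lcm(LM)=x^10y^10
S(f,g) (scaled by 9 to clear denominators) = x^3*f - 9y^2*g = 6x^7y^10 - 36x^5y^6
2 terms, deg 17.
17+2=19


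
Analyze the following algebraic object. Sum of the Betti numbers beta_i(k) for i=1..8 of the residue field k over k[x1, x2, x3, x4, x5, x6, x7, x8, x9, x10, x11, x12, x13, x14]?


Koszul resolution: beta_i(k)=C(n,i), n=14
C(14,1)=14, C(14,2)=91, C(14,3)=364, C(14,4)=1001, C(14,5)=2002, C(14,6)=3003, C(14,7)=3432, C(14,8)=3003
Sum=12910


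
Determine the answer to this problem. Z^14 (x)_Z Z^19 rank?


rank(M(x)N) = rank(M)*rank(N)
14*19 = 266


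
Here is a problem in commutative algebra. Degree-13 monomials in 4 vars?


C(d+n-1,n-1)=C(16,3)=560


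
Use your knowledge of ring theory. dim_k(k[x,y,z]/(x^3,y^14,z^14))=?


Basis: x^iy^jz^k, i<3,j<14,k<14
3*14*14=588


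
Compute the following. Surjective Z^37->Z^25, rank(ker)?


rank(ker) = 37-25 = 12


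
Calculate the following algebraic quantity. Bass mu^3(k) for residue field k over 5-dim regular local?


C(n,i)=C(5,3)=10


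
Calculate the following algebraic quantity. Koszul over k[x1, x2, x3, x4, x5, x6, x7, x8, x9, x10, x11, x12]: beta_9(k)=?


C(n,i)=C(12,9)=220


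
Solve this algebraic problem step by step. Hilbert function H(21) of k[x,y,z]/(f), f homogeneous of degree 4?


C(23,2)-C(19,2)=253-171=82


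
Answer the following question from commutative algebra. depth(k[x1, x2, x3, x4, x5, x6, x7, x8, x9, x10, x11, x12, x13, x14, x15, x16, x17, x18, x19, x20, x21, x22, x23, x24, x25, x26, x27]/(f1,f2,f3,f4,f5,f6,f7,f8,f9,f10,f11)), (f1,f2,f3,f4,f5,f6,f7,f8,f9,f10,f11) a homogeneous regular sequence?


depth(R)=27
depth(R/I)=27-11=16


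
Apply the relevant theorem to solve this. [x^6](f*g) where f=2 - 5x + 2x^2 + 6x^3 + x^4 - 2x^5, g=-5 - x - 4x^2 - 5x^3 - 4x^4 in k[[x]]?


[x^6] = sum a_i*b_j, i+j=6
  2*-4=-8
  6*-5=-30
  1*-4=-4
  -2*-1=2
Sum=-40


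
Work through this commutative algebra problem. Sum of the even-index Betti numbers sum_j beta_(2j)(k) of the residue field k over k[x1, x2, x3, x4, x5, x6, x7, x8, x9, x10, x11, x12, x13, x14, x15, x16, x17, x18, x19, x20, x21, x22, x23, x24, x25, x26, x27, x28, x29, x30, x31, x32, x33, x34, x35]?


Koszul resolution: beta_i(k)=C(n,i), n=35
sum_even C(35,i) = 2^(n-1) = 2^34 = 17179869184


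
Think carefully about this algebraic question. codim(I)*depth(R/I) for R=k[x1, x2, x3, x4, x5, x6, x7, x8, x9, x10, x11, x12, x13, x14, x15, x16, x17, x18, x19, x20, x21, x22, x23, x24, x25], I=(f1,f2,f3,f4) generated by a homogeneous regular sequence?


codim=4, depth=dim(R/I)=25-4=21
Product=4*21=84


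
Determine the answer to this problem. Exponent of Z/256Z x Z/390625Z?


Exponent = lcm of the cyclic orders; pairwise coprime => product.
2^8*5^8=256*390625=100000000


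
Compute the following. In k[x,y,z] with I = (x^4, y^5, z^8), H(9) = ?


Need i<4, j<5, k<8 with i+j+k=9.
For each i, j ranges over max(0,9-i-7)..min(4,9-i):
  i=0: j in [2,4] -> 3
  i=1: j in [1,4] -> 4
  i=2: j in [0,4] -> 5
  i=3: j in [0,4] -> 5
H(9) = 3+4+5+5 = 17


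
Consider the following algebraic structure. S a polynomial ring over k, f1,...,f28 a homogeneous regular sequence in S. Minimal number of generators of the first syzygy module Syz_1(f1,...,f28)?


Regular sequence => Koszul complex is the minimal free resolution.
Syz_1 minimally generated by Koszul relations f_i*e_j - f_j*e_i (i<j): mu(Syz_1) = beta_2 = C(m,2) = m(m-1)/2
m=28
28*27/2 = 378


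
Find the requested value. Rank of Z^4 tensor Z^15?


rank(M(x)N) = rank(M)*rank(N)
4*15 = 60


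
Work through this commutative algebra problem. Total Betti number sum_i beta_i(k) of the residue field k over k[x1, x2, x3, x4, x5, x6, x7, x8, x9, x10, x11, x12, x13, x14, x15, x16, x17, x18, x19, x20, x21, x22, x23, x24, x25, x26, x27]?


Koszul resolution: beta_i(k)=C(n,i), n=27
sum_i C(27,i) = 2^27 = 134217728


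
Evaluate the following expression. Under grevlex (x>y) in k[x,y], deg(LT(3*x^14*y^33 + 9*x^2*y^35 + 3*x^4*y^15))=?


LT: 3*x^14*y^33
deg_x=14, deg_y=33
Total=14+33=47


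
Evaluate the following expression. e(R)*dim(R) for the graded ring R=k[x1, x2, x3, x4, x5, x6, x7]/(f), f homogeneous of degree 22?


e(R)=deg(f)=22, dim(R)=7-1=6
e*dim=22*6=132


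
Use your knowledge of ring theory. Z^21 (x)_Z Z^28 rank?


rank(M(x)N) = rank(M)*rank(N)
21*28 = 588


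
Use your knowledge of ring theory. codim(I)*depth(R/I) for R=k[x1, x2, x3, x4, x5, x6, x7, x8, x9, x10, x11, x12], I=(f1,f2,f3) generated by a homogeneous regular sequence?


codim=3, depth=dim(R/I)=12-3=9
Product=3*9=27


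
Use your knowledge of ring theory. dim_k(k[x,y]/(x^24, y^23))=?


Basis: x^i*y^j, i<24, j<23
24*23=552


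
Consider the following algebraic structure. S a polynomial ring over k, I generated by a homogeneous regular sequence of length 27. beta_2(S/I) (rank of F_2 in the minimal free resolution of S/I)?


Regular sequence => Koszul complex is the minimal free resolution.
Syz_1 minimally generated by Koszul relations f_i*e_j - f_j*e_i (i<j): mu(Syz_1) = beta_2 = C(m,2) = m(m-1)/2
m=27
27*26/2 = 351


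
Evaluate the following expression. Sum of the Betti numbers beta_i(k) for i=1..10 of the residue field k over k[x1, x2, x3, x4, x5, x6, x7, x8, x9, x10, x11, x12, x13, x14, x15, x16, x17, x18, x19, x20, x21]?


Koszul resolution: beta_i(k)=C(n,i), n=21
C(21,1)=21, C(21,2)=210, C(21,3)=1330, C(21,4)=5985, C(21,5)=20349, C(21,6)=54264, C(21,7)=116280, C(21,8)=203490, C(21,9)=293930, C(21,10)=352716
Sum=1048575


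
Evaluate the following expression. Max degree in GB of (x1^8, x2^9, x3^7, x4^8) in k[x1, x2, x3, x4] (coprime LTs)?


Pure powers, coprime LTs => already GB.
Degrees: 8, 9, 7, 8
Max=9


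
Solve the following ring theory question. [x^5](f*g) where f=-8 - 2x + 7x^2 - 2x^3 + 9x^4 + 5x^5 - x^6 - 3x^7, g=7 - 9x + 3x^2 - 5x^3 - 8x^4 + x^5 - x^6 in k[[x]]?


[x^5] = sum a_i*b_j, i+j=5
  -8*1=-8
  -2*-8=16
  7*-5=-35
  -2*3=-6
  9*-9=-81
  5*7=35
Sum=-79


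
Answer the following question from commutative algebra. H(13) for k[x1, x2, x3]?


C(d+n-1,n-1)=C(15,2)=105


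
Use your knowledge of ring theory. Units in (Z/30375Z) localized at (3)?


Local ring = Z/243Z.
phi(243) = 3^4*(3-1) = 162


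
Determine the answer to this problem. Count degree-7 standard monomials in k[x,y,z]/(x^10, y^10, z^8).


Need i<10, j<10, k<8 with i+j+k=7.
For each i, j ranges over max(0,7-i-7)..min(9,7-i):
  i=0: j in [0,7] -> 8
  i=1: j in [0,6] -> 7
  i=2: j in [0,5] -> 6
  i=3: j in [0,4] -> 5
  i=4: j in [0,3] -> 4
  i=5: j in [0,2] -> 3
  i=6: j in [0,1] -> 2
  i=7: j in [0,0] -> 1
H(7) = 8+7+6+5+4+3+2+1 = 36


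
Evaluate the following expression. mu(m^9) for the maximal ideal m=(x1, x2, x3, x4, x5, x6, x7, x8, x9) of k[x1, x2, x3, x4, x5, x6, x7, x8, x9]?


Graded Nakayama: mu(m^d) = dim_k (m^d/m^(d+1)) = #degree-9 monomials in 9 vars
C(n+d-1,d)=C(17,9)=24310


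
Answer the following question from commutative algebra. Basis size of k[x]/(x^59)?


Basis: 1,x,...,x^58
dim=59


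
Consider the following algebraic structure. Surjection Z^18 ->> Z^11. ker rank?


rank(ker) = 18-11 = 7


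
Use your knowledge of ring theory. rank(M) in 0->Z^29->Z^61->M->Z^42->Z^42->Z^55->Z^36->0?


Alt sum=0:
(-1)^0*29 + (-1)^1*61 + (-1)^2*? + (-1)^3*42 + (-1)^4*42 + (-1)^5*55 + (-1)^6*36=0
rank(M)=51


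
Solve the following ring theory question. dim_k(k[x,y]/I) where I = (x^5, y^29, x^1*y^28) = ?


k[x,y]/I, I = (x^5, y^29, x^1*y^28)
Rect: 5x29=145. Corner: (5-1)x(29-28)=4.
dim = 145-4 = 141


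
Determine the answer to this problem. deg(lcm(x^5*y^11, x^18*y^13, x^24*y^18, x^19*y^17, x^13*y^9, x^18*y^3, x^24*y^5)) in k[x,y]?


lcm = componentwise max:
x: max(5,18,24,19,13,18,24)=24
y: max(11,13,18,17,9,3,5)=18
Total=24+18=42


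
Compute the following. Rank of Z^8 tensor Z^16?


rank(M(x)N) = rank(M)*rank(N)
8*16 = 128


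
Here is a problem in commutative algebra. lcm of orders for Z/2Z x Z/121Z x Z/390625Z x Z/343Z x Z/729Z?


Exponent = lcm of the cyclic orders; pairwise coprime => product.
2^1*11^2*5^8*7^3*3^6=2*121*390625*343*729=23637255468750


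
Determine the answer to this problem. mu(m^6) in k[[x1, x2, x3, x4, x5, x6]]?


C(n+d-1,d)=C(11,6)=462


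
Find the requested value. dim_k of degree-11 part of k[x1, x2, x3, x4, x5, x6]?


C(d+n-1,n-1)=C(16,5)=4368


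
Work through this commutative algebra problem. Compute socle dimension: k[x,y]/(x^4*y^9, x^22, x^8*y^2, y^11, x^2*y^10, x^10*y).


Socle = ann(m) = span of standard monomials u with x*u, y*u in I (staircase corners).
Minimal generators: x^22, x^10*y, x^8*y^2, x^4*y^9, x^2*y^10, y^11
Corners: xy^10, x^3y^9, x^7y^8, x^9y, x^21
Socle dim=5


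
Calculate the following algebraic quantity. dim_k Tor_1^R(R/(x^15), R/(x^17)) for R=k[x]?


Tor_1(R/I,R/J)=(I cap J)/IJ=(x^17)/(x^32)
dim=32-17=min(15,17)=15


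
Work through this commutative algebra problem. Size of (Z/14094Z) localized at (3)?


3-primary part: 14094=3^5*58
Size=3^5=243


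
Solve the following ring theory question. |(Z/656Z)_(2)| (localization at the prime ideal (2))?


2-primary part: 656=2^4*41
Size=2^4=16


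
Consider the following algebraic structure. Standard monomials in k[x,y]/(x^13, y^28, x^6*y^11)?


k[x,y]/I, I = (x^13, y^28, x^6*y^11)
Rect: 13x28=364. Corner: (13-6)x(28-11)=119.
dim = 364-119 = 245


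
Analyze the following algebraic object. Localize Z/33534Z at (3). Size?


3-primary part: 33534=3^6*46
Size=3^6=729


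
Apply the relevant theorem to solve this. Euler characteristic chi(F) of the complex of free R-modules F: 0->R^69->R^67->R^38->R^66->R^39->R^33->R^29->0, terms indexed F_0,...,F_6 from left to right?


chi = sum (-1)^i * rank:
(-1)^0*69=69
(-1)^1*67=-67
(-1)^2*38=38
(-1)^3*66=-66
(-1)^4*39=39
(-1)^5*33=-33
(-1)^6*29=29
chi=9


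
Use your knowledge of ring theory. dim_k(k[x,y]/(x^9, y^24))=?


Basis: x^i*y^j, i<9, j<24
9*24=216


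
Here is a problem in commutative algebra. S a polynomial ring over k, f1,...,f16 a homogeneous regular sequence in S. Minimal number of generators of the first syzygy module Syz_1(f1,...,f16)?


Regular sequence => Koszul complex is the minimal free resolution.
Syz_1 minimally generated by Koszul relations f_i*e_j - f_j*e_i (i<j): mu(Syz_1) = beta_2 = C(m,2) = m(m-1)/2
m=16
16*15/2 = 120


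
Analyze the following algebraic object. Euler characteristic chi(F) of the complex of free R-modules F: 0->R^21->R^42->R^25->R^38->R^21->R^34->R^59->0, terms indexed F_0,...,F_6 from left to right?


chi = sum (-1)^i * rank:
(-1)^0*21=21
(-1)^1*42=-42
(-1)^2*25=25
(-1)^3*38=-38
(-1)^4*21=21
(-1)^5*34=-34
(-1)^6*59=59
chi=12


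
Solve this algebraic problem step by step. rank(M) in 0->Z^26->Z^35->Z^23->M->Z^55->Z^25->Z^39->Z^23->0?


Alt sum=0:
(-1)^0*26 + (-1)^1*35 + (-1)^2*23 + (-1)^3*? + (-1)^4*55 + (-1)^5*25 + (-1)^6*39 + (-1)^7*23=0
rank(M)=60


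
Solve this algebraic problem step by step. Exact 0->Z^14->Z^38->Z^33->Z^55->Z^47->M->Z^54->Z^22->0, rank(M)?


Alt sum=0:
(-1)^0*14 + (-1)^1*38 + (-1)^2*33 + (-1)^3*55 + (-1)^4*47 + (-1)^5*? + (-1)^6*54 + (-1)^7*22=0
rank(M)=33


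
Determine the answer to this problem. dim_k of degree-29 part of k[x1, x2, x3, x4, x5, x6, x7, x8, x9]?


C(d+n-1,n-1)=C(37,8)=38608020


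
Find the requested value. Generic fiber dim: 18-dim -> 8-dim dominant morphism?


dim(fiber)=dim(X)-dim(Y)=18-8=10


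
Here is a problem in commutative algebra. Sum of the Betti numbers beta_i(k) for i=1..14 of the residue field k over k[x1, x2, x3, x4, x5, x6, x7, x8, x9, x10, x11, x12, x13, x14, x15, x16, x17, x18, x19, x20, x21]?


Koszul resolution: beta_i(k)=C(n,i), n=21
C(21,1)=21, C(21,2)=210, C(21,3)=1330, C(21,4)=5985, C(21,5)=20349, C(21,6)=54264, C(21,7)=116280, C(21,8)=203490, C(21,9)=293930, C(21,10)=352716, C(21,11)=352716, C(21,12)=293930, C(21,13)=203490, C(21,14)=116280
Sum=2014991


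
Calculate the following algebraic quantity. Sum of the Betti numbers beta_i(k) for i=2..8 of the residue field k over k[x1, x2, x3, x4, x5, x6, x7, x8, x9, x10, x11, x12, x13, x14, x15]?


Koszul resolution: beta_i(k)=C(n,i), n=15
C(15,2)=105, C(15,3)=455, C(15,4)=1365, C(15,5)=3003, C(15,6)=5005, C(15,7)=6435, C(15,8)=6435
Sum=22803


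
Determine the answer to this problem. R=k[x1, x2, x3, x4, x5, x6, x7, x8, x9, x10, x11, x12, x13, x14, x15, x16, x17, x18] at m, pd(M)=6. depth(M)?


pd+depth=depth(R)=18
depth=18-6=12


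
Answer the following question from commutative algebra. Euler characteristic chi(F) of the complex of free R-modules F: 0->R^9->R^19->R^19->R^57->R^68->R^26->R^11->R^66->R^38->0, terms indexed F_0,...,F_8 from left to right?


chi = sum (-1)^i * rank:
(-1)^0*9=9
(-1)^1*19=-19
(-1)^2*19=19
(-1)^3*57=-57
(-1)^4*68=68
(-1)^5*26=-26
(-1)^6*11=11
(-1)^7*66=-66
(-1)^8*38=38
chi=-23


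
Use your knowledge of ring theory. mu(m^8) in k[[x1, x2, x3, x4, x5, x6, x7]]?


C(n+d-1,d)=C(14,8)=3003


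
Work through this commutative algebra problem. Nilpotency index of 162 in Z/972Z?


162^k mod 972:
k=1: 162
k=2: 0
First zero at k = 2


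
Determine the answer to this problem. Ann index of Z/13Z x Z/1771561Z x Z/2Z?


Exponent = lcm of the cyclic orders; pairwise coprime => product.
13^1*11^6*2^1=13*1771561*2=46060586


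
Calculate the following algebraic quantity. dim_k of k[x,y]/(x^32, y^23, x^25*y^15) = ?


k[x,y]/I, I = (x^32, y^23, x^25*y^15)
Rect: 32x23=736. Corner: (32-25)x(23-15)=56.
dim = 736-56 = 680


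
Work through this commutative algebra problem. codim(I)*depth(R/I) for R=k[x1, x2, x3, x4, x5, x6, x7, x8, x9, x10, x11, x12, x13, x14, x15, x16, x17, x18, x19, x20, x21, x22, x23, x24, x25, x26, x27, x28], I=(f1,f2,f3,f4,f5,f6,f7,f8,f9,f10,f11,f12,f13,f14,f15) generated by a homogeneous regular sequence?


codim=15, depth=dim(R/I)=28-15=13
Product=15*13=195


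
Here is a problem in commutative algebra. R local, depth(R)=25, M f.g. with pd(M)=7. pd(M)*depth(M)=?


pd+depth=25
depth=25-7=18
pd*depth=7*18=126


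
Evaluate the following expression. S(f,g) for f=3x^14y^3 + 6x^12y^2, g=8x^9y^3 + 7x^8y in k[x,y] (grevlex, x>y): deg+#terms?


LT(f)=3x^14y^3, LT(g)=8x^9y^3
lcm(LM)=x^14y^3
S(f,g) (scaled by 24 to clear denominators) = 8*f - 3x^5*g = -21x^13y + 48x^12y^2
2 terms, deg 14.
14+2=16


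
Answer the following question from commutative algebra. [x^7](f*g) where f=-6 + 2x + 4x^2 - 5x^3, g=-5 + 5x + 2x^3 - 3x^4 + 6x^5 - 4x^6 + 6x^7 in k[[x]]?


[x^7] = sum a_i*b_j, i+j=7
  -6*6=-36
  2*-4=-8
  4*6=24
  -5*-3=15
Sum=-5


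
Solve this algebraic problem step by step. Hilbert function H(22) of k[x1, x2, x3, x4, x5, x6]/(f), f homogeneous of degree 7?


C(27,5)-C(20,5)=80730-15504=65226


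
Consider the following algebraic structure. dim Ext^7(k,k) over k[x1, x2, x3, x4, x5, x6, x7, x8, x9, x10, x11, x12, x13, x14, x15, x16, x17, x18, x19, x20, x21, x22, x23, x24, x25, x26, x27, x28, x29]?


C(n,i)=C(29,7)=1560780


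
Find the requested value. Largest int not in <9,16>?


gcd(9,16)=1 => F=ab-a-b=9*16-9-16=144-25=119


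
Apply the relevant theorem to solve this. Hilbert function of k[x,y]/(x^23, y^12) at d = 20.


k[x,y], I = (x^23, y^12), d = 20
Need i < 23 and d-i < 12.
Range: 9 <= i <= 20.
H(20) = 12


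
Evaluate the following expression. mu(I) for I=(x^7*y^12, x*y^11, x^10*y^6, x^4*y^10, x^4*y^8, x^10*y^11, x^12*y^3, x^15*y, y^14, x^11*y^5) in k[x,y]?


Remove redundant (divisible by others).
x^10*y^11 redundant.
x^7*y^12 redundant.
x^4*y^10 redundant.
Min: x^15*y, x^12*y^3, x^11*y^5, x^10*y^6, x^4*y^8, x*y^11, y^14
Count=7


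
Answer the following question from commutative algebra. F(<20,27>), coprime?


gcd(20,27)=1 => F=ab-a-b=20*27-20-27=540-47=493


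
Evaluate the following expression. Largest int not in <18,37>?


gcd(18,37)=1 => F=ab-a-b=18*37-18-37=666-55=611


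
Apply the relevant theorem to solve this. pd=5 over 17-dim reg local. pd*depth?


pd+depth=17
depth=17-5=12
pd*depth=5*12=60


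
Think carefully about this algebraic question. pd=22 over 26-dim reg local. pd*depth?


pd+depth=26
depth=26-22=4
pd*depth=22*4=88


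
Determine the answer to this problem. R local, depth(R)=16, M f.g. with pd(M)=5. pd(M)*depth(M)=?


pd+depth=16
depth=16-5=11
pd*depth=5*11=55


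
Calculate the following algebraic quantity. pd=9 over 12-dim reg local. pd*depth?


pd+depth=12
depth=12-9=3
pd*depth=9*3=27


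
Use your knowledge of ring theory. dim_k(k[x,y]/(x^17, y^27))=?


Basis: x^i*y^j, i<17, j<27
17*27=459


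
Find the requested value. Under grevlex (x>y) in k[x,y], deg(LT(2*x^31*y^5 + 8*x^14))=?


LT: 2*x^31*y^5
deg_x=31, deg_y=5
Total=31+5=36


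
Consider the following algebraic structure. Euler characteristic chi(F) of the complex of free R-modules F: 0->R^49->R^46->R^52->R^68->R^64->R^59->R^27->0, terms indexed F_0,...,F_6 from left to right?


chi = sum (-1)^i * rank:
(-1)^0*49=49
(-1)^1*46=-46
(-1)^2*52=52
(-1)^3*68=-68
(-1)^4*64=64
(-1)^5*59=-59
(-1)^6*27=27
chi=19


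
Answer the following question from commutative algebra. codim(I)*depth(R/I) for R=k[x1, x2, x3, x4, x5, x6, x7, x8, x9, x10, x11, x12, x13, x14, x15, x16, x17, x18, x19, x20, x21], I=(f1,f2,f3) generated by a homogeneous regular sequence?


codim=3, depth=dim(R/I)=21-3=18
Product=3*18=54


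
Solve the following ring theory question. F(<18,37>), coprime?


gcd(18,37)=1 => F=ab-a-b=18*37-18-37=666-55=611


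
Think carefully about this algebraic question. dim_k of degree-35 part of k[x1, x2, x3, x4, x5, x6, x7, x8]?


C(d+n-1,n-1)=C(42,7)=26978328


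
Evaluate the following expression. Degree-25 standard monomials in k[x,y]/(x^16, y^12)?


k[x,y], I = (x^16, y^12), d = 25
Need i < 16 and d-i < 12.
Range: 14 <= i <= 15.
H(25) = 2


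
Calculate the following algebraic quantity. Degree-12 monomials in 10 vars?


C(d+n-1,n-1)=C(21,9)=293930


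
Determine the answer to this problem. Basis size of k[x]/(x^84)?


Basis: 1,x,...,x^83
dim=84


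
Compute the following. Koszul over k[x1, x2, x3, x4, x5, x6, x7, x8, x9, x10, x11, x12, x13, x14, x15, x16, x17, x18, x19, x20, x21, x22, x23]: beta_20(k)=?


C(n,i)=C(23,20)=1771


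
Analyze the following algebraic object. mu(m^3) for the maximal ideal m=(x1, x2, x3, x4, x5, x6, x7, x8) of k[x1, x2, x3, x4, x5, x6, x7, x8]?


Graded Nakayama: mu(m^d) = dim_k (m^d/m^(d+1)) = #degree-3 monomials in 8 vars
C(n+d-1,d)=C(10,3)=120


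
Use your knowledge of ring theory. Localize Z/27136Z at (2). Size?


2-primary part: 27136=2^9*53
Size=2^9=512


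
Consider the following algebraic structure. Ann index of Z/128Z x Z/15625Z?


Exponent = lcm of the cyclic orders; pairwise coprime => product.
2^7*5^6=128*15625=2000000


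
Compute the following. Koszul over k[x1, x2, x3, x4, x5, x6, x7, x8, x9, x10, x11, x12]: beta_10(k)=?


C(n,i)=C(12,10)=66


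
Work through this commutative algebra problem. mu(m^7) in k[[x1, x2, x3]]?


C(n+d-1,d)=C(9,7)=36


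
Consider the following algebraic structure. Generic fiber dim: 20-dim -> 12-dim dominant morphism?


dim(fiber)=dim(X)-dim(Y)=20-12=8


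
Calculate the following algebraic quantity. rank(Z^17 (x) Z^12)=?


rank(M(x)N) = rank(M)*rank(N)
17*12 = 204


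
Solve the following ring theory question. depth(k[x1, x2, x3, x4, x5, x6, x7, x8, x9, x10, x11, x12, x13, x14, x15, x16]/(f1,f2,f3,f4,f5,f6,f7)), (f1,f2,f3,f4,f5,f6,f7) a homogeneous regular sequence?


depth(R)=16
depth(R/I)=16-7=9


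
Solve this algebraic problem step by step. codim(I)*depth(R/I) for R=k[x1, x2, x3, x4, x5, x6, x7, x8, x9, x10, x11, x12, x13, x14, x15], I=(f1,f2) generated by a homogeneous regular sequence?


codim=2, depth=dim(R/I)=15-2=13
Product=2*13=26


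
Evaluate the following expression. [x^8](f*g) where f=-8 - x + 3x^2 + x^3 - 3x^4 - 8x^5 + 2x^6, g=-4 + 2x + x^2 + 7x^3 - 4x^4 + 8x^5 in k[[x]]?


[x^8] = sum a_i*b_j, i+j=8
  1*8=8
  -3*-4=12
  -8*7=-56
  2*1=2
Sum=-34
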